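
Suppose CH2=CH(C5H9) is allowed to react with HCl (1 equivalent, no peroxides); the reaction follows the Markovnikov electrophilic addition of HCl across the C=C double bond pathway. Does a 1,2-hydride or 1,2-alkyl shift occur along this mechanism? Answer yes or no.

The first-formed carbocation is secondary.
The adjacent cyclopentyl carbon already bears 2 other carbon substituents and has a hydrogen to migrate; after a 1,2-hydride shift from that carbon the positive charge sits on a tertiary centre.
Tertiary is more stable than secondary, so the shift occurs.

yes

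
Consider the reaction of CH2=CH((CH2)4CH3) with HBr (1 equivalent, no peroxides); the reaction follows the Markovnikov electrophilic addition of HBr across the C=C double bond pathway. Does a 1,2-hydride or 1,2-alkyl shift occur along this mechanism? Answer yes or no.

no

The first-formed carbocation is secondary.
No single 1,2-shift to an adjacent carbon would produce a more-substituted cation than the one already present, so no rearrangement occurs.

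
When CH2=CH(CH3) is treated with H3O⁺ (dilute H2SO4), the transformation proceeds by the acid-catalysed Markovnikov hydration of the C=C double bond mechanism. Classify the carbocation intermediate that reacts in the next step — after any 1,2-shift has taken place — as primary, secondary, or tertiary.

Step 1: Electrophilic addition begins with the π(C=C) electrons forming a bond to the proton of H3O⁺. Following Markovnikov's rule, the resulting cation is secondary. H2O is released.
No single 1,2-shift to an adjacent carbon would give a more-substituted cation, so no rearrangement occurs.

secondary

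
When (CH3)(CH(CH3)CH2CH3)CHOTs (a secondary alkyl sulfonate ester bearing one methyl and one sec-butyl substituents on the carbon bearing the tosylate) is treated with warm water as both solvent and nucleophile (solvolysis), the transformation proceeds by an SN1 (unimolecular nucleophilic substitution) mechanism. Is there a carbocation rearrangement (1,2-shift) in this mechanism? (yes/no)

The first-formed carbocation is secondary.
The adjacent sec-butyl carbon already bears 2 other carbon substituents and has a hydrogen to migrate; after a 1,2-hydride shift from that carbon the positive charge sits on a tertiary centre.
Tertiary is more stable than secondary, so the shift occurs.

yes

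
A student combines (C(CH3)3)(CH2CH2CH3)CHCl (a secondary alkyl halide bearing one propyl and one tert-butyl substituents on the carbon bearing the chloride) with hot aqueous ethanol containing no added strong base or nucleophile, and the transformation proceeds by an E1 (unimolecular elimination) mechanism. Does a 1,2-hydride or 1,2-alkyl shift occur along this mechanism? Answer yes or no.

The first-formed carbocation is secondary.
The adjacent tert-butyl carbon has no hydrogen but bears methyl groups; migration of one methyl with its bonding pair (a 1,2-methyl shift) places the charge on a tertiary centre.
Tertiary is more stable than secondary, so the shift occurs.

yes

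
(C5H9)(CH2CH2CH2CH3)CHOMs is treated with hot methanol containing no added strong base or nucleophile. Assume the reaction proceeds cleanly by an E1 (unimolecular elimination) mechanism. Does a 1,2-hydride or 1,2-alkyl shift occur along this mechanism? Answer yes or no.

The first-formed carbocation is secondary.
The adjacent cyclopentyl carbon already bears 2 other carbon substituents and has a hydrogen to migrate; after a 1,2-hydride shift from that carbon the positive charge sits on a tertiary centre.
Tertiary is more stable than secondary, so the shift occurs.

yes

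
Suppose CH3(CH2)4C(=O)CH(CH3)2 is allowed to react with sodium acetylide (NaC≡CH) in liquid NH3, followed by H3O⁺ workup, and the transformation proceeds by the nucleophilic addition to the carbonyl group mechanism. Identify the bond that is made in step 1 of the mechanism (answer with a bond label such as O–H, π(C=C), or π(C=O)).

Step 1: Nucleophilic addition: HC≡C⁻ adds to the carbonyl carbon, pushing the π(C=O) electron pair onto oxygen and giving a tetrahedral alkoxide.
The bond formed in this step is the C–C bond.

C–C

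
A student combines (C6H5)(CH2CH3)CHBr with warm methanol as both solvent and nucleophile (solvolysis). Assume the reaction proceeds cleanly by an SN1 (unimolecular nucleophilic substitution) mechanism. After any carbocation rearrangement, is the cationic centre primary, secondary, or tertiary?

Step 1: Ionisation: the C–Br σ-bond cleaves heterolytically; both bonding electrons depart with Br⁻, leaving a secondary carbocation at the α-carbon.
No single 1,2-shift to an adjacent carbon would give a more-substituted cation, so no rearrangement occurs.

secondary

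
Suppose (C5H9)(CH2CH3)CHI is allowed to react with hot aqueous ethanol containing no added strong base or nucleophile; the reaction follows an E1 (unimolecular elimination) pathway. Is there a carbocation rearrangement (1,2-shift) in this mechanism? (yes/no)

yes

The first-formed carbocation is secondary.
The adjacent cyclopentyl carbon already bears 2 other carbon substituents and has a hydrogen to migrate; after a 1,2-hydride shift from that carbon the positive charge sits on a tertiary centre.
Tertiary is more stable than secondary, so the shift occurs.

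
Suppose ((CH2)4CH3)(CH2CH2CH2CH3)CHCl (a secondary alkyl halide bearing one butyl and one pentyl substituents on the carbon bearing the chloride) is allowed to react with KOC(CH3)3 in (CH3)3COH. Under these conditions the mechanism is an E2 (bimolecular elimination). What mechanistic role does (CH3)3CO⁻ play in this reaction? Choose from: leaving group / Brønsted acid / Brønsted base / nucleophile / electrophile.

Step 1: In one step, (CH3)3CO⁻ pulls off a β-proton, the C–Cl bond cleaves, and a C=C double bond forms between the α- and β-carbons (E2, anti elimination).
(CH3)3CO⁻ accepts a proton in a proton-transfer step — a Brønsted base.

Brønsted base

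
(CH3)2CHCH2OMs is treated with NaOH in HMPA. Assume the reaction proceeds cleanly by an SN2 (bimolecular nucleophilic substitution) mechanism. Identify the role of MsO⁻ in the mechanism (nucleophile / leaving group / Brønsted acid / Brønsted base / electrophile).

leaving group

Step 1: The hydroxide nucleophile donates a lone pair from O to the α-carbon in a backside attack; simultaneously the C–O σ-bond breaks and both of its electrons leave with MsO⁻. One concerted step with inversion of configuration.
MsO⁻ departs with both electrons of the breaking σ-bond — that is the definition of a leaving group.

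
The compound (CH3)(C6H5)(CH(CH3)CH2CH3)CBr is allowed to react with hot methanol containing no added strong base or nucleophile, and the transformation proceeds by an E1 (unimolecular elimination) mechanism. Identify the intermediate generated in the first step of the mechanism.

tertiary carbocation

Step 1: Ionisation: the C–Br σ-bond cleaves heterolytically; both bonding electrons depart with Br⁻, leaving a tertiary carbocation at the α-carbon.
After step 1 the species present is a tertiary carbocation.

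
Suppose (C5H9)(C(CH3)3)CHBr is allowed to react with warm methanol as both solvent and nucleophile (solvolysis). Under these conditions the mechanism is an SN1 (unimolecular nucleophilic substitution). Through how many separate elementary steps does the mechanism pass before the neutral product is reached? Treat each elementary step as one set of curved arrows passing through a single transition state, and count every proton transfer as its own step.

4

Step 1: Unassisted departure of Br⁻ (taking the C–Br bonding pair) generates a secondary carbocation.
Step 2: A 1,2-hydride shift from the adjacent cyclopentyl carbon moves the positive charge from the secondary centre to an adjacent carbon, generating a more stable tertiary carbocation.
Step 3: Nucleophilic capture: the oxygen of CH3OH bonds to the cationic carbon, producing an oxonium-ion intermediate.
Step 4: Deprotonation of the oxonium oxygen by solvent methanol yields the neutral ether.
Total: 4 elementary steps.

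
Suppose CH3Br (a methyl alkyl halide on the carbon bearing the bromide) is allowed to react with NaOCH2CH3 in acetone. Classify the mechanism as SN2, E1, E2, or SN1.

SN2

Conditions: a methyl substrate with a strong nucleophile in the polar aprotic solvent acetone.
These conditions are the textbook signature of the SN2 pathway.
An unhindered substrate with a strong nucleophile in a polar aprotic solvent favours one-step backside displacement.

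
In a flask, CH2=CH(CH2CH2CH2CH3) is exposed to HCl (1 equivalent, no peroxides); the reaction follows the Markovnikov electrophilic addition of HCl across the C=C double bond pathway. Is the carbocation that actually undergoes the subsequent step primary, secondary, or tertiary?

Step 1: Electrophilic addition begins with the π(C=C) electrons forming a bond to the proton of HCl. Following Markovnikov's rule, the resulting cation is secondary. The H–Cl bond breaks heterolytically, releasing Cl⁻.
No single 1,2-shift to an adjacent carbon would give a more-substituted cation, so no rearrangement occurs.

secondary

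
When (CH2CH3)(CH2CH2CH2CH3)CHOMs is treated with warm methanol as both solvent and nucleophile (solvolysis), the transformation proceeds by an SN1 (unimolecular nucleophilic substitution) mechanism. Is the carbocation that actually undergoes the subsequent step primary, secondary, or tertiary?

secondary

Step 1: Ionisation: the C–O σ-bond cleaves heterolytically; both bonding electrons depart with MsO⁻, leaving a secondary carbocation at the α-carbon.
No single 1,2-shift to an adjacent carbon would give a more-substituted cation, so no rearrangement occurs.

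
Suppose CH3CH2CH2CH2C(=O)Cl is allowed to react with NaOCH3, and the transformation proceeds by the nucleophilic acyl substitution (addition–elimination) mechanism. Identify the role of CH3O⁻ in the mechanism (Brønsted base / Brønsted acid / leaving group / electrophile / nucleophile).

Step 1: Nucleophilic addition of CH3O⁻ to the acyl carbon breaks the π(C=O) bond and yields a tetrahedral, anionic intermediate.
CH3O⁻ donates an electron pair to form a new σ-bond to carbon — it is the nucleophile.

nucleophile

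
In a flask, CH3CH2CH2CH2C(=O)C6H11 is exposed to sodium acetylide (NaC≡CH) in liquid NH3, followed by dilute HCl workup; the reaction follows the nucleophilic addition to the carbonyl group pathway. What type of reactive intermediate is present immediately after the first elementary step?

tetrahedral alkoxide intermediate

Step 1: Nucleophilic addition: HC≡C⁻ adds to the carbonyl carbon, pushing the π(C=O) electron pair onto oxygen and giving a tetrahedral alkoxide.
After step 1 the species present is a tetrahedral alkoxide intermediate.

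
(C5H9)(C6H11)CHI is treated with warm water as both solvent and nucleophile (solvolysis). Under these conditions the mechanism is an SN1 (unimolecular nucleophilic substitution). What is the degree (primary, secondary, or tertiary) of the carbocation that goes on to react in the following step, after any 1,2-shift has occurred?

tertiary

Step 1: Ionisation: the C–I σ-bond cleaves heterolytically; both bonding electrons depart with I⁻, leaving a secondary carbocation at the α-carbon.
Step 2: A hydride (H with its bonding pair) migrates from the adjacent cyclohexyl carbon to the cationic centre — a 1,2-hydride shift — upgrading the secondary cation to a tertiary one.
The cation rearranges from secondary to tertiary via a 1,2-hydride shift from the adjacent cyclohexyl carbon; the tertiary cation is what reacts next.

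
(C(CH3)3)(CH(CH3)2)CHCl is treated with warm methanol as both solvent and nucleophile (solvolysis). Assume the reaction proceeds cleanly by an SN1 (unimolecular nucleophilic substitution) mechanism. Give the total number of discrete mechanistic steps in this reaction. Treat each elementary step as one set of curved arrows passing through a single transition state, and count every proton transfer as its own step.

Step 1: Ionisation: the C–Cl σ-bond cleaves heterolytically; both bonding electrons depart with Cl⁻, leaving a secondary carbocation at the α-carbon.
Step 2: A 1,2-hydride shift from the adjacent isopropyl carbon moves the positive charge from the secondary centre to an adjacent carbon, generating a more stable tertiary carbocation.
Step 3: Nucleophilic capture: the oxygen of CH3OH bonds to the cationic carbon, producing an oxonium-ion intermediate.
Step 4: Deprotonation of the oxonium oxygen by solvent methanol yields the neutral ether.
Total: 4 elementary steps.

4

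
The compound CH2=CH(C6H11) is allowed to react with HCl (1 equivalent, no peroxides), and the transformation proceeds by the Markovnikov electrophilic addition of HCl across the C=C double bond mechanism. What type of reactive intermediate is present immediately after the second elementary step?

tertiary carbocation

Step 1: The π electrons of the C=C bond attack a proton of HCl; Markovnikov addition places the new C–H on the less-substituted alkene carbon, so the positive charge ends up on the more-substituted carbon — a secondary carbocation. The H–Cl bond breaks heterolytically, releasing Cl⁻.
Step 2: A 1,2-hydride shift from the adjacent cyclohexyl carbon moves the positive charge from the secondary centre to an adjacent carbon, generating a more stable tertiary carbocation.
After step 2 the species present is a tertiary carbocation.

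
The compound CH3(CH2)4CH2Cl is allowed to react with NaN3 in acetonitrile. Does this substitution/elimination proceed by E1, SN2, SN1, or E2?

SN2

Conditions: a primary substrate with a strong nucleophile in the polar aprotic solvent acetonitrile.
These conditions are the textbook signature of the SN2 pathway.
An unhindered substrate with a strong nucleophile in a polar aprotic solvent favours one-step backside displacement.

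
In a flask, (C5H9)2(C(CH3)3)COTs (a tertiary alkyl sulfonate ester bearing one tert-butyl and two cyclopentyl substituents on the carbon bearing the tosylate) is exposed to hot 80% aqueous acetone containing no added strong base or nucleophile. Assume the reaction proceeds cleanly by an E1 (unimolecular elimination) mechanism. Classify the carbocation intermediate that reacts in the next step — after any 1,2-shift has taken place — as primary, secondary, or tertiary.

Step 1: Ionisation: the C–O σ-bond cleaves heterolytically; both bonding electrons depart with TsO⁻, leaving a tertiary carbocation at the α-carbon.
No single 1,2-shift to an adjacent carbon would give a more-substituted cation, so no rearrangement occurs.

tertiary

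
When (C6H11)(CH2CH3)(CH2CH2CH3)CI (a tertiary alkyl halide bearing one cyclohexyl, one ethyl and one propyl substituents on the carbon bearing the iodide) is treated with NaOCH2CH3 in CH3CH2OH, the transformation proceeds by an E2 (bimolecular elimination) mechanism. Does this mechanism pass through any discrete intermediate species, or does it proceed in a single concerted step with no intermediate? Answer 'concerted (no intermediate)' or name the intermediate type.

concerted (no intermediate)

In one step, CH3CH2O⁻ pulls off a β-proton, the C–I bond cleaves, and a C=C double bond forms between the α- and β-carbons (E2, anti elimination).
All bond changes occur in one transition state; no discrete intermediate is formed.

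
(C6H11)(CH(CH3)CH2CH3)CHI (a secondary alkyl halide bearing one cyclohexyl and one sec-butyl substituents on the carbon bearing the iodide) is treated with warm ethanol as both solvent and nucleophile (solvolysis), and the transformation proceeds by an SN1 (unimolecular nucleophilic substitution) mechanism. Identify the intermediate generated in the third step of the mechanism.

Step 1: Ionisation: the C–I σ-bond cleaves heterolytically; both bonding electrons depart with I⁻, leaving a secondary carbocation at the α-carbon.
Step 2: A hydride (H with its bonding pair) migrates from the adjacent cyclohexyl carbon to the cationic centre — a 1,2-hydride shift — upgrading the secondary cation to a tertiary one.
Step 3: A lone pair on the oxygen of CH3CH2OH attacks the carbocation, forming a new C–O σ-bond and an oxonium ion.
After step 3 the species present is an oxonium ion.

oxonium ion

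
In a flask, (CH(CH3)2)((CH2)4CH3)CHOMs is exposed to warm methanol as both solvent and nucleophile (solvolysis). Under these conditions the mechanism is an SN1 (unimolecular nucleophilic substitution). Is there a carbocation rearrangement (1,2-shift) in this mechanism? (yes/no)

The first-formed carbocation is secondary.
The adjacent isopropyl carbon already bears 2 other carbon substituents and has a hydrogen to migrate; after a 1,2-hydride shift from that carbon the positive charge sits on a tertiary centre.
Tertiary is more stable than secondary, so the shift occurs.

yes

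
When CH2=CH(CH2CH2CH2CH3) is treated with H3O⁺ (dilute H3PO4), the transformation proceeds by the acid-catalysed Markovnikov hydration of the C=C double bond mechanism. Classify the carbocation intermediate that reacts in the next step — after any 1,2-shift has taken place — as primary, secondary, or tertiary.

Step 1: Electrophilic addition begins with the π(C=C) electrons forming a bond to the proton of H3O⁺. Following Markovnikov's rule, the resulting cation is secondary. H2O is released.
No single 1,2-shift to an adjacent carbon would give a more-substituted cation, so no rearrangement occurs.

secondary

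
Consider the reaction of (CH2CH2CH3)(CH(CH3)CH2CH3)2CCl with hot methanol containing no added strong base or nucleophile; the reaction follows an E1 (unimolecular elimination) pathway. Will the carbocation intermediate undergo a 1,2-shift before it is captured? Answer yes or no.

The first-formed carbocation is tertiary.
No single 1,2-shift to an adjacent carbon would produce a more-substituted cation than the one already present, so no rearrangement occurs.

no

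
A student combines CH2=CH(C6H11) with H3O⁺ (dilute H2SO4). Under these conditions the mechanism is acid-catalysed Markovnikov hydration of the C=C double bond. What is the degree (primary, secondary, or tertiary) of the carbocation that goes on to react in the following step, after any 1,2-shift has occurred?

Step 1: Protonation of the alkene by H3O⁺: the π bond acts as the nucleophile and picks up H⁺, giving the more stable (Markovnikov) secondary carbocation. H2O is released.
Step 2: Carbocation rearrangement: a 1,2-hydride shift from the adjacent cyclohexyl carbon converts the initially-formed secondary cation into the more stable tertiary cation.
The cation rearranges from secondary to tertiary via a 1,2-hydride shift from the adjacent cyclohexyl carbon; the tertiary cation is what reacts next.

tertiary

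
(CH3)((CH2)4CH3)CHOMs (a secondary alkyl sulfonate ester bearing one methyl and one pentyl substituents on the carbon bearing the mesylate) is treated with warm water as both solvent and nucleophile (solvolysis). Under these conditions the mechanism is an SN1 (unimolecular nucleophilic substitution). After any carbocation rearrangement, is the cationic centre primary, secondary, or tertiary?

secondary

Step 1: Rate-determining heterolysis of the C–O bond gives MsO⁻ and a secondary carbocation.
No single 1,2-shift to an adjacent carbon would give a more-substituted cation, so no rearrangement occurs.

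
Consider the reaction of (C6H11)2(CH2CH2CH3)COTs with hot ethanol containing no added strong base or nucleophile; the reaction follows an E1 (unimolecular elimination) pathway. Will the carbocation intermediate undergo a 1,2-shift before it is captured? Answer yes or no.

The first-formed carbocation is tertiary.
No single 1,2-shift to an adjacent carbon would produce a more-substituted cation than the one already present, so no rearrangement occurs.

no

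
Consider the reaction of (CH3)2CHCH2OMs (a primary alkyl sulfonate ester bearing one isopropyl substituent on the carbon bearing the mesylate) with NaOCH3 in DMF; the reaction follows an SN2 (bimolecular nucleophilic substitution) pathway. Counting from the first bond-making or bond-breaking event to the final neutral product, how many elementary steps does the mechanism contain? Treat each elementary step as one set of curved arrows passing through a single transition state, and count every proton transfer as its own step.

1

Step 1: The methoxide nucleophile donates a lone pair from O to the α-carbon in a backside attack; simultaneously the C–O σ-bond breaks and both of its electrons leave with MsO⁻. One concerted step with inversion of configuration.
Total: 1 elementary step.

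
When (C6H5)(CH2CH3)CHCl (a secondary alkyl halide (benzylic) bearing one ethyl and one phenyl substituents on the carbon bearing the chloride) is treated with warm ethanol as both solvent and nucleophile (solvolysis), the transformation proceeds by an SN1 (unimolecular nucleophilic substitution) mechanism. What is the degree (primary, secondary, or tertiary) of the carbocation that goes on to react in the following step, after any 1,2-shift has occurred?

secondary

Step 1: Unassisted departure of Cl⁻ (taking the C–Cl bonding pair) generates a secondary carbocation.
No single 1,2-shift to an adjacent carbon would give a more-substituted cation, so no rearrangement occurs.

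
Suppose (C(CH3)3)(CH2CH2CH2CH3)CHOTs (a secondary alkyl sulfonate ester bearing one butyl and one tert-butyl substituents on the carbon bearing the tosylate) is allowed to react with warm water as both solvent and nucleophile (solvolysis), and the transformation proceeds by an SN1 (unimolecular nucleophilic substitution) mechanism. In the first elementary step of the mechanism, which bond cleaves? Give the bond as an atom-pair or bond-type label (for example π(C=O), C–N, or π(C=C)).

C–O

Step 1: Unassisted departure of TsO⁻ (taking the C–O bonding pair) generates a secondary carbocation.
The bond broken in this step is the C–O bond.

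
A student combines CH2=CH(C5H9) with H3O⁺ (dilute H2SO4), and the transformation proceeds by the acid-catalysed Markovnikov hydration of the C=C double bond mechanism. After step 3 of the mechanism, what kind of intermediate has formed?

Step 1: The π electrons of the C=C bond attack a proton of H3O⁺; Markovnikov addition places the new C–H on the less-substituted alkene carbon, so the positive charge ends up on the more-substituted carbon — a secondary carbocation. H2O is released.
Step 2: A hydride (H with its bonding pair) migrates from the adjacent cyclopentyl carbon to the cationic centre — a 1,2-hydride shift — upgrading the secondary cation to a tertiary one.
Step 3: A lone pair on the oxygen of H2O attacks the carbocation, forming a C–O bond and an oxonium ion (a protonated alcohol).
After step 3 the species present is an oxonium ion.

oxonium ion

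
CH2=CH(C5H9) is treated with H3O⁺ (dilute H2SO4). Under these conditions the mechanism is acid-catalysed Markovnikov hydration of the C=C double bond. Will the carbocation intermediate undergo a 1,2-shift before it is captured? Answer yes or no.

yes

The first-formed carbocation is secondary.
The adjacent cyclopentyl carbon already bears 2 other carbon substituents and has a hydrogen to migrate; after a 1,2-hydride shift from that carbon the positive charge sits on a tertiary centre.
Tertiary is more stable than secondary, so the shift occurs.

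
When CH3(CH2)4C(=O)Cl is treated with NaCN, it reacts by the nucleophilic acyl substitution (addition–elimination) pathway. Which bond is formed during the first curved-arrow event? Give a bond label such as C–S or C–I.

Step 1: Nucleophilic addition of CN⁻ to the acyl carbon breaks the π(C=O) bond and yields a tetrahedral, anionic intermediate.
The bond formed in this step is the C–C bond.

C–C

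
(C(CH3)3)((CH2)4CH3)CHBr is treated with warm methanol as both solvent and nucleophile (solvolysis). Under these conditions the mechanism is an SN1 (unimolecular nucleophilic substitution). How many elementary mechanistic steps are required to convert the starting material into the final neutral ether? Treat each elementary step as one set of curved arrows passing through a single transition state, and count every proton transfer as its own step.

4

Step 1: The C–Br bond breaks with both electrons going to the bromide; Br⁻ leaves and a secondary carbocation remains.
Step 2: A methyl group with its bonding pair migrates from the adjacent tert-butyl carbon to the cationic centre — a 1,2-methyl shift — upgrading the secondary cation to a tertiary one.
Step 3: Nucleophilic capture: the oxygen of CH3OH bonds to the cationic carbon, producing an oxonium-ion intermediate.
Step 4: Proton transfer from the O–H of the oxonium ion to a solvent molecule delivers the neutral ether.
Total: 4 elementary steps.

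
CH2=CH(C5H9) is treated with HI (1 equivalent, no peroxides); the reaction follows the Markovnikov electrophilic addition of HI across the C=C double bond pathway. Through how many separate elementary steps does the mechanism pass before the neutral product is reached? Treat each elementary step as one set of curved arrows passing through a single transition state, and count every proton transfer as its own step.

Step 1: The π electrons of the C=C bond attack a proton of HI; Markovnikov addition places the new C–H on the less-substituted alkene carbon, so the positive charge ends up on the more-substituted carbon — a secondary carbocation. The H–I bond breaks heterolytically, releasing I⁻.
Step 2: A hydride (H with its bonding pair) migrates from the adjacent cyclopentyl carbon to the cationic centre — a 1,2-hydride shift — upgrading the secondary cation to a tertiary one.
Step 3: The I⁻ anion donates a lone pair to the carbocation, forming the new C–I σ-bond and giving the neutral alkyl halide.
Total: 3 elementary steps.

3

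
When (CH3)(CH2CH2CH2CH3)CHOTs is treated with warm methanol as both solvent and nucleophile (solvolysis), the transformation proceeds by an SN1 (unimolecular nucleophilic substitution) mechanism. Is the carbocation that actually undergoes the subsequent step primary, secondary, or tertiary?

secondary

Step 1: Rate-determining heterolysis of the C–O bond gives TsO⁻ and a secondary carbocation.
No single 1,2-shift to an adjacent carbon would give a more-substituted cation, so no rearrangement occurs.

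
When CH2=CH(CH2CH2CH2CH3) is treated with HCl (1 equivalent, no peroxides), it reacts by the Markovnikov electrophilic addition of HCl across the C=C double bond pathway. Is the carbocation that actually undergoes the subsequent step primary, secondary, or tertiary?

secondary

Step 1: Electrophilic addition begins with the π(C=C) electrons forming a bond to the proton of HCl. Following Markovnikov's rule, the resulting cation is secondary. The H–Cl bond breaks heterolytically, releasing Cl⁻.
No single 1,2-shift to an adjacent carbon would give a more-substituted cation, so no rearrangement occurs.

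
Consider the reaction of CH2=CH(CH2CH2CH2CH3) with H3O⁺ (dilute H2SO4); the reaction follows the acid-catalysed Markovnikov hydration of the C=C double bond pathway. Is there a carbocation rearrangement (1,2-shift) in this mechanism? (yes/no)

no

The first-formed carbocation is secondary.
No single 1,2-shift to an adjacent carbon would produce a more-substituted cation than the one already present, so no rearrangement occurs.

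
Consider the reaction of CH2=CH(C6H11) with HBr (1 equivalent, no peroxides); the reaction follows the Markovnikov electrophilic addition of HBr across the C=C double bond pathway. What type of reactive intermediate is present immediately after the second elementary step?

tertiary carbocation

Step 1: Protonation of the alkene by HBr: the π bond acts as the nucleophile and picks up H⁺, giving the more stable (Markovnikov) secondary carbocation. The H–Br bond breaks heterolytically, releasing Br⁻.
Step 2: Carbocation rearrangement: a 1,2-hydride shift from the adjacent cyclohexyl carbon converts the initially-formed secondary cation into the more stable tertiary cation.
After step 2 the species present is a tertiary carbocation.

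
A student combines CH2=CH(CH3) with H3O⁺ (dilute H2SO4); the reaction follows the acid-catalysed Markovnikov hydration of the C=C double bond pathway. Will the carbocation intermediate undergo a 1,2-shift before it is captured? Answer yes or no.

The first-formed carbocation is secondary.
No single 1,2-shift to an adjacent carbon would produce a more-substituted cation than the one already present, so no rearrangement occurs.

no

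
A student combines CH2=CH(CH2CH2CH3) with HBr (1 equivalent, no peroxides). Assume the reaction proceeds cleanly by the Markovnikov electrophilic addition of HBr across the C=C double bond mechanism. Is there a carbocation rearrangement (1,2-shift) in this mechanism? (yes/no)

The first-formed carbocation is secondary.
No single 1,2-shift to an adjacent carbon would produce a more-substituted cation than the one already present, so no rearrangement occurs.

no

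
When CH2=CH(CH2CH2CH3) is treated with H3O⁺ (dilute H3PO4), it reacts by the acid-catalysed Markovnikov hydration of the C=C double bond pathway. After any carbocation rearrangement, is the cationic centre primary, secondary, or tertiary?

Step 1: The π electrons of the C=C bond attack a proton of H3O⁺; Markovnikov addition places the new C–H on the less-substituted alkene carbon, so the positive charge ends up on the more-substituted carbon — a secondary carbocation. H2O is released.
No single 1,2-shift to an adjacent carbon would give a more-substituted cation, so no rearrangement occurs.

secondary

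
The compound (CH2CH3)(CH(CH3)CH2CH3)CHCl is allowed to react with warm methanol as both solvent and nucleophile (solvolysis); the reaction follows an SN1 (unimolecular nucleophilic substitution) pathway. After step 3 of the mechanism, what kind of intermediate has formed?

oxonium ion

Step 1: The C–Cl bond breaks with both electrons going to the chloride; Cl⁻ leaves and a secondary carbocation remains.
Step 2: A hydride (H with its bonding pair) migrates from the adjacent sec-butyl carbon to the cationic centre — a 1,2-hydride shift — upgrading the secondary cation to a tertiary one.
Step 3: A lone pair on the oxygen of CH3OH attacks the carbocation, forming a new C–O σ-bond and an oxonium ion.
After step 3 the species present is an oxonium ion.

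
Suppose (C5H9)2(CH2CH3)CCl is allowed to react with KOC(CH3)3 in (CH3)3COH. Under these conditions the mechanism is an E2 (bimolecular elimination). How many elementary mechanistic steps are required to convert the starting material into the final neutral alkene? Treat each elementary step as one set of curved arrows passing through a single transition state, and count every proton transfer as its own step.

Step 1: The strong base (CH3)3CO⁻ removes a β-hydrogen; in the same concerted event the electrons of the breaking C–H bond form the new π(C=C) bond and the C–Cl σ-bond breaks, expelling Cl⁻. Anti-periplanar geometry; one transition state.
Total: 1 elementary step.

1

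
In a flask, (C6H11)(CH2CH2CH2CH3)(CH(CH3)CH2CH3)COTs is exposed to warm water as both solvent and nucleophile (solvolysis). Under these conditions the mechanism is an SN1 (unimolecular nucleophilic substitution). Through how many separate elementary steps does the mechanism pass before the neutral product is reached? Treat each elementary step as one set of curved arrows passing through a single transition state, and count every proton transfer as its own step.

Step 1: The C–O bond breaks with both electrons going to the tosylate; TsO⁻ leaves and a tertiary carbocation remains.
(No 1,2-shift: no single shift to an adjacent carbon would give a more stable cation.)
Step 2: Nucleophilic capture: the oxygen of H2O bonds to the cationic carbon, producing an oxonium-ion intermediate.
Step 3: Proton transfer from the O–H of the oxonium ion to a solvent molecule delivers the neutral alcohol.
Total: 3 elementary steps.

3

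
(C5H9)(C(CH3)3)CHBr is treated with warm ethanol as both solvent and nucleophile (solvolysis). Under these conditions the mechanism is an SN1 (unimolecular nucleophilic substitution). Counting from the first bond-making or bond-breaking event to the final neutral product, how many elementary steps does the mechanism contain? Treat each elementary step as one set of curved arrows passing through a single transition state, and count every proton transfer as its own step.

4

Step 1: Ionisation: the C–Br σ-bond cleaves heterolytically; both bonding electrons depart with Br⁻, leaving a secondary carbocation at the α-carbon.
Step 2: A 1,2-hydride shift from the adjacent cyclopentyl carbon moves the positive charge from the secondary centre to an adjacent carbon, generating a more stable tertiary carbocation.
Step 3: A lone pair on the oxygen of CH3CH2OH attacks the carbocation, forming a new C–O σ-bond and an oxonium ion.
Step 4: Deprotonation of the oxonium oxygen by solvent ethanol yields the neutral ether.
Total: 4 elementary steps.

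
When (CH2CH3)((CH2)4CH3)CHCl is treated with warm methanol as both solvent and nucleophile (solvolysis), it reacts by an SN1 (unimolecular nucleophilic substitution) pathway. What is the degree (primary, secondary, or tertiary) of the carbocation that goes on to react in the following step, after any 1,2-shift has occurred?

secondary

Step 1: Rate-determining heterolysis of the C–Cl bond gives Cl⁻ and a secondary carbocation.
No single 1,2-shift to an adjacent carbon would give a more-substituted cation, so no rearrangement occurs.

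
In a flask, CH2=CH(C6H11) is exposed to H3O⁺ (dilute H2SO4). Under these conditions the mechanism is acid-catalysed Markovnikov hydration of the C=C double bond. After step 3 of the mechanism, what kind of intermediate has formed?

oxonium ion

Step 1: Protonation of the alkene by H3O⁺: the π bond acts as the nucleophile and picks up H⁺, giving the more stable (Markovnikov) secondary carbocation. H2O is released.
Step 2: A 1,2-hydride shift from the adjacent cyclohexyl carbon moves the positive charge from the secondary centre to an adjacent carbon, generating a more stable tertiary carbocation.
Step 3: Nucleophilic capture of the cation by H2O produces the protonated alcohol (an oxonium ion).
After step 3 the species present is an oxonium ion.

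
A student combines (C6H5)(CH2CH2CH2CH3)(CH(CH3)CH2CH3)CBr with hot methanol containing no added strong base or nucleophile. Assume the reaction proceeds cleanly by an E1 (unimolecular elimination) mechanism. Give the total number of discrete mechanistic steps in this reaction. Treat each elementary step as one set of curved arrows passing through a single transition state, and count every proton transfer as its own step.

2

Step 1: Ionisation: the C–Br σ-bond cleaves heterolytically; both bonding electrons depart with Br⁻, leaving a tertiary carbocation at the α-carbon.
(No 1,2-shift: no single shift to an adjacent carbon would give a more stable cation.)
Step 2: Loss of a β-proton to a methanol molecule of the solvent: the C–H bonding pair collapses toward the cationic carbon to form the C=C π bond, yielding the alkene.
Total: 2 elementary steps.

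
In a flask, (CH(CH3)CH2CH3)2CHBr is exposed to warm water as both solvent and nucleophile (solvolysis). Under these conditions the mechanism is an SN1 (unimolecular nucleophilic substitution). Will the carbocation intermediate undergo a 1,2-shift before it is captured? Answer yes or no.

yes

The first-formed carbocation is secondary.
The adjacent sec-butyl carbon already bears 2 other carbon substituents and has a hydrogen to migrate; after a 1,2-hydride shift from that carbon the positive charge sits on a tertiary centre.
Tertiary is more stable than secondary, so the shift occurs.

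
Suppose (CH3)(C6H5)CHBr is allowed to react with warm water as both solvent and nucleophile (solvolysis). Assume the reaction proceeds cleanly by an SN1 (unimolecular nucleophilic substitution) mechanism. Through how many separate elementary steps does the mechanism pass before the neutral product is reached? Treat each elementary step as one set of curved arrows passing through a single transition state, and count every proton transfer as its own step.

3

Step 1: Ionisation: the C–Br σ-bond cleaves heterolytically; both bonding electrons depart with Br⁻, leaving a secondary carbocation at the α-carbon.
(No 1,2-shift: no single shift to an adjacent carbon would give a more stable cation.)
Step 2: A lone pair on the oxygen of H2O attacks the carbocation, forming a new C–O σ-bond and an oxonium ion.
Step 3: Proton transfer from the O–H of the oxonium ion to a solvent molecule delivers the neutral alcohol.
Total: 3 elementary steps.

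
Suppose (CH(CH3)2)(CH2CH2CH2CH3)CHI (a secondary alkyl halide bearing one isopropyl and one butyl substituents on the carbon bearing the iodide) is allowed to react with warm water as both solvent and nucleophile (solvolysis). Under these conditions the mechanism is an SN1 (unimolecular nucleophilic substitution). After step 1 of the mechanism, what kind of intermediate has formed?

secondary carbocation

Step 1: Ionisation: the C–I σ-bond cleaves heterolytically; both bonding electrons depart with I⁻, leaving a secondary carbocation at the α-carbon.
After step 1 the species present is a secondary carbocation.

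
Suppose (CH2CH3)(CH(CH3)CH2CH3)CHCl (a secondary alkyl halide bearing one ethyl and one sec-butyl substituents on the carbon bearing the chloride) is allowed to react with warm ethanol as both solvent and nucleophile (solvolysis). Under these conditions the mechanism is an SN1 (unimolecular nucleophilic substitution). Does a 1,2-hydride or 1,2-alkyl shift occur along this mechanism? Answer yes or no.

The first-formed carbocation is secondary.
The adjacent sec-butyl carbon already bears 2 other carbon substituents and has a hydrogen to migrate; after a 1,2-hydride shift from that carbon the positive charge sits on a tertiary centre.
Tertiary is more stable than secondary, so the shift occurs.

yes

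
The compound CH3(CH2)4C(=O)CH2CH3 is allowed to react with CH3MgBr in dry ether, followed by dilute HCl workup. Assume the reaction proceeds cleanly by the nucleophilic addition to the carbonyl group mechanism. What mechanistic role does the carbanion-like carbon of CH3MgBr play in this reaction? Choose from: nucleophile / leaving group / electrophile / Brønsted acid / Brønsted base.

Step 1: Nucleophilic addition: the carbanion-like carbon of CH3MgBr adds to the carbonyl carbon, pushing the π(C=O) electron pair onto oxygen and giving a tetrahedral alkoxide.
The carbanion-like carbon of CH3MgBr donates an electron pair to form a new σ-bond to carbon — it is the nucleophile.

nucleophile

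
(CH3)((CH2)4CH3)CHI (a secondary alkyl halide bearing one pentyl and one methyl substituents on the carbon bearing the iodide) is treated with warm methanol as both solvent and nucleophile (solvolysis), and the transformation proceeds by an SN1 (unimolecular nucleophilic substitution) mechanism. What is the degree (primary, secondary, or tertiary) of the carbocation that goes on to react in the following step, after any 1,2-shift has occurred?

secondary

Step 1: The C–I bond breaks with both electrons going to the iodide; I⁻ leaves and a secondary carbocation remains.
No single 1,2-shift to an adjacent carbon would give a more-substituted cation, so no rearrangement occurs.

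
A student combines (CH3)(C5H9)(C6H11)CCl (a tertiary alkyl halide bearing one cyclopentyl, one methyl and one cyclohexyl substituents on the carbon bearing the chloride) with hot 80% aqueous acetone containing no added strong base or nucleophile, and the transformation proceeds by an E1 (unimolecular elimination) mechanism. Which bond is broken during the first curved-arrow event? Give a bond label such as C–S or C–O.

C–Cl

Step 1: Rate-determining heterolysis of the C–Cl bond gives Cl⁻ and a tertiary carbocation.
The bond broken in this step is the C–Cl bond.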